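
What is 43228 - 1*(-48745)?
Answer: 91973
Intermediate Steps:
43228 - 1*(-48745) = 43228 + 48745 = 91973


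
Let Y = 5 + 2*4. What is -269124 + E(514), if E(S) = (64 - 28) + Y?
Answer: -269075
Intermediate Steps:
Y = 13 (Y = 5 + 8 = 13)
E(S) = 49 (E(S) = (64 - 28) + 13 = 36 + 13 = 49)
-269124 + E(514) = -269124 + 49 = -269075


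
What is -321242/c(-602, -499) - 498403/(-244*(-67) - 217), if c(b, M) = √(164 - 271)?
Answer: -498403/16131 + 321242*I*√107/107 ≈ -30.897 + 31056.0*I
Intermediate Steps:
c(b, M) = I*√107 (c(b, M) = √(-107) = I*√107)
-321242/c(-602, -499) - 498403/(-244*(-67) - 217) = -321242*(-I*√107/107) - 498403/(-244*(-67) - 217) = -(-321242)*I*√107/107 - 498403/(16348 - 217) = 321242*I*√107/107 - 498403/16131 = -498403/16131 + 321242*I*√107/107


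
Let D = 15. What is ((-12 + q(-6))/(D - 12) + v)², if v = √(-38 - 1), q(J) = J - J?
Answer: (-4 + I*√39)² ≈ -23.0 - 49.96*I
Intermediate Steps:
q(J) = 0
v = I*√39 (v = √(-39) = I*√39 ≈ 6.245*I)
((-12 + q(-6))/(D - 12) + v)² = ((-12 + 0)/(15 - 12) + I*√39)² = (-12/3 + I*√39)² = (-12*⅓ + I*√39)² = (-4 + I*√39)²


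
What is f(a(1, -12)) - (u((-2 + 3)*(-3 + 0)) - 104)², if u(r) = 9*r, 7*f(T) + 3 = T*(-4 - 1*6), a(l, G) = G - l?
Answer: -120000/7 ≈ -17143.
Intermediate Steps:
f(T) = -3/7 - 10*T/7 (f(T) = -3/7 + (T*(-4 - 1*6))/7 = -3/7 + (T*(-4 - 6))/7 = -3/7 + (T*(-10))/7 = -3/7 + (-10*T)/7 = -3/7 - 10*T/7)
f(a(1, -12)) - (u((-2 + 3)*(-3 + 0)) - 104)² = (-3/7 - 10*(-12 - 1*1)/7) - (9*((-2 + 3)*(-3 + 0)) - 104)² = (-3/7 - 10*(-12 - 1)/7) - (9*(1*(-3)) - 104)² = (-3/7 - 10/7*(-13)) - (9*(-3) - 104)² = (-3/7 + 130/7) - (-27 - 104)² = 127/7 - 1*(-131)² = 127/7 - 1*17161 = 127/7 - 17161 = -120000/7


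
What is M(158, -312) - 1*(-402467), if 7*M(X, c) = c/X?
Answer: 222564095/553 ≈ 4.0247e+5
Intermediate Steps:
M(X, c) = c/(7*X) (M(X, c) = (c/X)/7 = c/(7*X))
M(158, -312) - 1*(-402467) = (⅐)*(-312)/158 - 1*(-402467) = (⅐)*(-312)*(1/158) + 402467 = -156/553 + 402467 = 222564095/553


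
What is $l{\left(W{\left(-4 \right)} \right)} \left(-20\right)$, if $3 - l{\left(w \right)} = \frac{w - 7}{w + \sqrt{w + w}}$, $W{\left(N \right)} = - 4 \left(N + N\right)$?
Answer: $- \frac{95}{2} \approx -47.5$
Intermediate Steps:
$W{\left(N \right)} = - 8 N$ ($W{\left(N \right)} = - 4 \cdot 2 N = - 8 N$)
$l{\left(w \right)} = 3 - \frac{-7 + w}{w + \sqrt{2} \sqrt{w}}$ ($l{\left(w \right)} = 3 - \frac{w - 7}{w + \sqrt{w + w}} = 3 - \frac{-7 + w}{w + \sqrt{2 w}} = 3 - \frac{-7 + w}{w + \sqrt{2} \sqrt{w}}$)
$l{\left(W{\left(-4 \right)} \right)} \left(-20\right) = \frac{7 + 2 \left(\left(-8\right) \left(-4\right)\right) + 3 \sqrt{2} \sqrt{\left(-8\right) \left(-4\right)}}{\left(-8\right) \left(-4\right) + \sqrt{2} \sqrt{\left(-8\right) \left(-4\right)}} \left(-20\right) = \frac{7 + 2 \cdot 32 + 3 \sqrt{2} \sqrt{32}}{32 + \sqrt{2} \sqrt{32}} \left(-20\right) = \frac{7 + 64 + 3 \sqrt{2} \cdot 4 \sqrt{2}}{32 + \sqrt{2} \cdot 4 \sqrt{2}} \left(-20\right) = \frac{7 + 64 + 24}{32 + 8} \left(-20\right) = \frac{1}{40} \cdot 95 \left(-20\right) = \frac{19}{8} \left(-20\right) = - \frac{95}{2}$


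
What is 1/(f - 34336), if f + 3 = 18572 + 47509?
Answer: 1/31742 ≈ 3.1504e-5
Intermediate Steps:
f = 66078 (f = -3 + (18572 + 47509) = -3 + 66081 = 66078)
1/(f - 34336) = 1/(66078 - 34336) = 1/31742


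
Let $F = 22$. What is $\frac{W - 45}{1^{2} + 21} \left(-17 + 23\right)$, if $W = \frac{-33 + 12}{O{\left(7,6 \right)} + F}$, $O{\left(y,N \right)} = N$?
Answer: $- \frac{549}{44} \approx -12.477$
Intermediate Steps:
$W = - \frac{3}{4}$ ($W = \frac{-33 + 12}{6 + 22} = - \frac{21}{28} = \left(-21\right) \frac{1}{28} = - \frac{3}{4} \approx -0.75$)
$\frac{W - 45}{1^{2} + 21} \left(-17 + 23\right) = \frac{- \frac{3}{4} - 45}{1^{2} + 21} \left(-17 + 23\right) = - \frac{183}{4 \left(1 + 21\right)} 6 = - \frac{183}{4 \cdot 22} \cdot 6 = \left(- \frac{183}{4}\right) \frac{1}{22} \cdot 6 = \left(- \frac{183}{88}\right) 6 = - \frac{549}{44}$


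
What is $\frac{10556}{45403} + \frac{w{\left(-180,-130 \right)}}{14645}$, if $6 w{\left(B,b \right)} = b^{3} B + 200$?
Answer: $\frac{1795600701632}{398956161} \approx 4500.8$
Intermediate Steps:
$w{\left(B,b \right)} = \frac{100}{3} + \frac{B b^{3}}{6}$ ($w{\left(B,b \right)} = \frac{b^{3} B + 200}{6} = \frac{B b^{3} + 200}{6} = \frac{200 + B b^{3}}{6} = \frac{100}{3} + \frac{B b^{3}}{6}$)
$\frac{10556}{45403} + \frac{w{\left(-180,-130 \right)}}{14645} = \frac{10556}{45403} + \frac{\frac{100}{3} + \frac{1}{6} \left(-180\right) \left(-130\right)^{3}}{14645} = 10556 \cdot \frac{1}{45403} + \left(\frac{100}{3} + \frac{1}{6} \left(-180\right) \left(-2197000\right)\right) \frac{1}{14645} = \frac{10556}{45403} + \left(\frac{100}{3} + 65910000\right) \frac{1}{14645} = \frac{10556}{45403} + \frac{197730100}{3} \cdot \frac{1}{14645} = \frac{10556}{45403} + \frac{39546020}{8787} = \frac{1795600701632}{398956161}$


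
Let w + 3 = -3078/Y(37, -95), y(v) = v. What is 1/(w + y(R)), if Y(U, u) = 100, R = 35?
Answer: 50/61 ≈ 0.81967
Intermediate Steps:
w = -1689/50 (w = -3 - 3078/100 = -3 - 3078*1/100 = -3 - 1539/50 = -1689/50 ≈ -33.780)
1/(w + y(R)) = 1/(-1689/50 + 35) = 1/(61/50) = 50/61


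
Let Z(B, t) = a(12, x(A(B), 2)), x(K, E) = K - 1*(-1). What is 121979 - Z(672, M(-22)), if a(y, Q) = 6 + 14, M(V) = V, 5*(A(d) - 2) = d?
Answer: 121959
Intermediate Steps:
A(d) = 2 + d/5
x(K, E) = 1 + K (x(K, E) = K + 1 = 1 + K)
a(y, Q) = 20
Z(B, t) = 20
121979 - Z(672, M(-22)) = 121979 - 1*20 = 121979 - 20 = 121959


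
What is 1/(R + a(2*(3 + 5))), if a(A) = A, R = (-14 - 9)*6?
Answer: -1/122 ≈ -0.0081967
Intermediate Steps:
R = -138 (R = -23*6 = -138)
1/(R + a(2*(3 + 5))) = 1/(-138 + 2*(3 + 5)) = 1/(-138 + 2*8) = 1/(-138 + 16) = 1/(-122) = -1/122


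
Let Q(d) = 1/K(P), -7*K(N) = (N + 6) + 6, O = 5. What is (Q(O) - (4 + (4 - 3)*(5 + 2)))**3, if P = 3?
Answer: -5088448/3375 ≈ -1507.7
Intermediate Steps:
K(N) = -12/7 - N/7 (K(N) = -((N + 6) + 6)/7 = -((6 + N) + 6)/7 = -(12 + N)/7 = -12/7 - N/7)
Q(d) = -7/15 (Q(d) = 1/(-12/7 - 1/7*3) = 1/(-12/7 - 3/7) = 1/(-15/7) = -7/15)
(Q(O) - (4 + (4 - 3)*(5 + 2)))**3 = (-7/15 - (4 + (4 - 3)*(5 + 2)))**3 = (-7/15 - (4 + 1*7))**3 = (-7/15 - (4 + 7))**3 = (-7/15 - 1*11)**3 = (-7/15 - 11)**3 = (-172/15)**3 = -5088448/3375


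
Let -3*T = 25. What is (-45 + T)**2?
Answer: 25600/9 ≈ 2844.4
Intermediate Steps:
T = -25/3 (T = -1/3*25 = -25/3 ≈ -8.3333)
(-45 + T)**2 = (-45 - 25/3)**2 = (-160/3)**2 = 25600/9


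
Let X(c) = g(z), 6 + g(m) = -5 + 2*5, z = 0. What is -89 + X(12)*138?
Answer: -227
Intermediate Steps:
g(m) = -1 (g(m) = -6 + (-5 + 2*5) = -6 + (-5 + 10) = -6 + 5 = -1)
X(c) = -1
-89 + X(12)*138 = -89 - 1*138 = -89 - 138 = -227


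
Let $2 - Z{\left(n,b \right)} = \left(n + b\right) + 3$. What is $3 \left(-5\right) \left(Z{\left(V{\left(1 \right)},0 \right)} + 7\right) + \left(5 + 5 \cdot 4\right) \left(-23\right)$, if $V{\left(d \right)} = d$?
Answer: $-650$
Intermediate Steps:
$Z{\left(n,b \right)} = -1 - b - n$ ($Z{\left(n,b \right)} = 2 - \left(\left(n + b\right) + 3\right) = 2 - \left(\left(b + n\right) + 3\right) = 2 - \left(3 + b + n\right) = -1 - b - n$)
$3 \left(-5\right) \left(Z{\left(V{\left(1 \right)},0 \right)} + 7\right) + \left(5 + 5 \cdot 4\right) \left(-23\right) = 3 \left(-5\right) \left(\left(-1 - 0 - 1\right) + 7\right) + \left(5 + 5 \cdot 4\right) \left(-23\right) = - 15 \left(\left(-1 + 0 - 1\right) + 7\right) + \left(5 + 20\right) \left(-23\right) = - 15 \left(-2 + 7\right) + 25 \left(-23\right) = \left(-15\right) 5 - 575 = -75 - 575 = -650$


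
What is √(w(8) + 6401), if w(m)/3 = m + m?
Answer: √6449 ≈ 80.306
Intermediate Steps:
w(m) = 6*m (w(m) = 3*(m + m) = 3*(2*m) = 6*m)
√(w(8) + 6401) = √(6*8 + 6401) = √(48 + 6401) = √6449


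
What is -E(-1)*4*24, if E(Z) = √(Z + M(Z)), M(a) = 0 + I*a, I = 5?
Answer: -96*I*√6 ≈ -235.15*I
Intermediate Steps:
M(a) = 5*a (M(a) = 0 + 5*a = 5*a)
E(Z) = √6*√Z (E(Z) = √(Z + 5*Z) = √(6*Z) = √6*√Z)
-E(-1)*4*24 = -(√6*√(-1))*4*24 = -(√6*I)*4*24 = -(I*√6)*4*24 = -4*I*√6*24 = -96*I*√6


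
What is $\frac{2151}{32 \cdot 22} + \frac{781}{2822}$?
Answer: $\frac{3309973}{993344} \approx 3.3322$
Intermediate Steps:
$\frac{2151}{32 \cdot 22} + \frac{781}{2822} = \frac{2151}{704} + 781 \cdot \frac{1}{2822} = 2151 \cdot \frac{1}{704} + \frac{781}{2822} = \frac{2151}{704} + \frac{781}{2822} = \frac{3309973}{993344}$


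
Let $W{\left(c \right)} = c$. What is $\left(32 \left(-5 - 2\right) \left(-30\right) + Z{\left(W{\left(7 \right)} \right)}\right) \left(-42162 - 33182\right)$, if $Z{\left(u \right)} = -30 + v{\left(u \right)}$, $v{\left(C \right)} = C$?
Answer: $-504578768$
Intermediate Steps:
$Z{\left(u \right)} = -30 + u$
$\left(32 \left(-5 - 2\right) \left(-30\right) + Z{\left(W{\left(7 \right)} \right)}\right) \left(-42162 - 33182\right) = \left(32 \left(-5 - 2\right) \left(-30\right) + \left(-30 + 7\right)\right) \left(-42162 - 33182\right) = \left(32 \left(-7\right) \left(-30\right) - 23\right) \left(-75344\right) = \left(\left(-224\right) \left(-30\right) - 23\right) \left(-75344\right) = \left(6720 - 23\right) \left(-75344\right) = 6697 \left(-75344\right) = -504578768$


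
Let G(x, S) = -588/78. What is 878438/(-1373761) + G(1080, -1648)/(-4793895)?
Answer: -54744679339552/85613657858235 ≈ -0.63944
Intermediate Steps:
G(x, S) = -98/13 (G(x, S) = -588*1/78 = -98/13)
878438/(-1373761) + G(1080, -1648)/(-4793895) = 878438/(-1373761) - 98/13/(-4793895) = 878438*(-1/1373761) - 98/13*(-1/4793895) = -878438/1373761 + 98/62320635 = -54744679339552/85613657858235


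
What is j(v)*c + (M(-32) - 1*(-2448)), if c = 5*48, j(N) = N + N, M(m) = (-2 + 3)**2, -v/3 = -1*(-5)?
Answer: -4751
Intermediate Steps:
v = -15 (v = -(-3)*(-5) = -3*5 = -15)
M(m) = 1 (M(m) = 1**2 = 1)
j(N) = 2*N
c = 240
j(v)*c + (M(-32) - 1*(-2448)) = (2*(-15))*240 + (1 - 1*(-2448)) = -30*240 + (1 + 2448) = -7200 + 2449 = -4751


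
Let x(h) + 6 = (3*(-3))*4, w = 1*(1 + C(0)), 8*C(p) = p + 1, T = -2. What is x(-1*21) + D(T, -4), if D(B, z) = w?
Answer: -327/8 ≈ -40.875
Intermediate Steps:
C(p) = ⅛ + p/8 (C(p) = (p + 1)/8 = (1 + p)/8 = ⅛ + p/8)
w = 9/8 (w = 1*(1 + (⅛ + (⅛)*0)) = 1*(1 + (⅛ + 0)) = 1*(1 + ⅛) = 1*(9/8) = 9/8 ≈ 1.1250)
D(B, z) = 9/8
x(h) = -42 (x(h) = -6 + (3*(-3))*4 = -6 - 9*4 = -6 - 36 = -42)
x(-1*21) + D(T, -4) = -42 + 9/8 = -327/8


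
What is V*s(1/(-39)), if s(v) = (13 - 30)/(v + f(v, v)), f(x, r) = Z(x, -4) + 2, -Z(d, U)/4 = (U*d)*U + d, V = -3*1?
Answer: 1989/145 ≈ 13.717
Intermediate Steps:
V = -3
Z(d, U) = -4*d - 4*d*U**2 (Z(d, U) = -4*((U*d)*U + d) = -4*(d*U**2 + d) = -4*(d + d*U**2) = -4*d - 4*d*U**2)
f(x, r) = 2 - 68*x (f(x, r) = -4*x*(1 + (-4)**2) + 2 = -4*x*(1 + 16) + 2 = -4*x*17 + 2 = -68*x + 2 = 2 - 68*x)
s(v) = -17/(2 - 67*v) (s(v) = (13 - 30)/(v + (2 - 68*v)) = -17/(2 - 67*v))
V*s(1/(-39)) = -51/(-2 + 67/(-39)) = -51/(-2 + 67*(-1/39)) = -51/(-2 - 67/39) = -51/(-145/39) = -51*(-39)/145 = -3*(-663/145) = 1989/145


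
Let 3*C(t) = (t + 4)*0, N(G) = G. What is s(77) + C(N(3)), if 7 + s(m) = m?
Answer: 70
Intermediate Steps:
s(m) = -7 + m
C(t) = 0 (C(t) = ((t + 4)*0)/3 = ((4 + t)*0)/3 = (⅓)*0 = 0)
s(77) + C(N(3)) = (-7 + 77) + 0 = 70 + 0 = 70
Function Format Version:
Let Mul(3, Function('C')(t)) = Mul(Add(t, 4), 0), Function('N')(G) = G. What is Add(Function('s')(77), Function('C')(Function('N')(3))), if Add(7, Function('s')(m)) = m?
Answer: 70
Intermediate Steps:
Function('s')(m) = Add(-7, m)
Function('C')(t) = 0 (Function('C')(t) = Mul(Rational(1, 3), Mul(Add(t, 4), 0)) = Mul(Rational(1, 3), Mul(Add(4, t), 0)) = Mul(Rational(1, 3), 0) = 0)
Add(Function('s')(77), Function('C')(Function('N')(3))) = Add(Add(-7, 77), 0) = Add(70, 0) = 70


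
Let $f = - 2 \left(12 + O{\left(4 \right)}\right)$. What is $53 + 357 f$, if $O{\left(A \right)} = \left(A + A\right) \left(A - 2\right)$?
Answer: $-19939$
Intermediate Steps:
$O{\left(A \right)} = 2 A \left(-2 + A\right)$
$f = -56$ ($f = - 2 \left(12 + 2 \cdot 4 \left(-2 + 4\right)\right) = - 2 \left(12 + 2 \cdot 4 \cdot 2\right) = - 2 \left(12 + 16\right) = \left(-2\right) 28 = -56$)
$53 + 357 f = 53 + 357 \left(-56\right) = 53 - 19992 = -19939$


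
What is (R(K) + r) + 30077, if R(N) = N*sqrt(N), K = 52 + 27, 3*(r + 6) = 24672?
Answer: 38295 + 79*sqrt(79) ≈ 38997.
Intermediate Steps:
r = 8218 (r = -6 + (1/3)*24672 = -6 + 8224 = 8218)
K = 79
R(N) = N**(3/2)
(R(K) + r) + 30077 = (79**(3/2) + 8218) + 30077 = (79*sqrt(79) + 8218) + 30077 = (8218 + 79*sqrt(79)) + 30077 = 38295 + 79*sqrt(79)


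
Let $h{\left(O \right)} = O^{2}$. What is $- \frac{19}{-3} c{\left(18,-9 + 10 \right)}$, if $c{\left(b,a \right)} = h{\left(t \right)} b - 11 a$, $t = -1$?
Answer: $\frac{133}{3} \approx 44.333$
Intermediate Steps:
$c{\left(b,a \right)} = b - 11 a$ ($c{\left(b,a \right)} = \left(-1\right)^{2} b - 11 a = 1 b - 11 a = b - 11 a$)
$- \frac{19}{-3} c{\left(18,-9 + 10 \right)} = - \frac{19}{-3} \left(18 - 11 \left(-9 + 10\right)\right) = \left(-19\right) \left(- \frac{1}{3}\right) \left(18 - 11\right) = \frac{19 \left(18 - 11\right)}{3} = \frac{19}{3} \cdot 7 = \frac{133}{3}$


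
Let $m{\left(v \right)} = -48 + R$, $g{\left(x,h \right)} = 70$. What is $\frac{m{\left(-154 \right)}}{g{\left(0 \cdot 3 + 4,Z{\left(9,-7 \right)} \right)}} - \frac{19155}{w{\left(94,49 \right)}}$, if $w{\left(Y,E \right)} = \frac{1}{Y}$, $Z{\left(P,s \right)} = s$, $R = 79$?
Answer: $- \frac{126039869}{70} \approx -1.8006 \cdot 10^{6}$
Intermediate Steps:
$m{\left(v \right)} = 31$ ($m{\left(v \right)} = -48 + 79 = 31$)
$\frac{m{\left(-154 \right)}}{g{\left(0 \cdot 3 + 4,Z{\left(9,-7 \right)} \right)}} - \frac{19155}{w{\left(94,49 \right)}} = \frac{31}{70} - \frac{19155}{\frac{1}{94}} = 31 \cdot \frac{1}{70} - 19155 \frac{1}{\frac{1}{94}} = \frac{31}{70} - 1800570 = - \frac{126039869}{70}$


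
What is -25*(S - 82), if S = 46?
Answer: 900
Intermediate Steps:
-25*(S - 82) = -25*(46 - 82) = -25*(-36) = 900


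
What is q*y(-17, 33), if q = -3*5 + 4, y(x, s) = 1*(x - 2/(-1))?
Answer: 165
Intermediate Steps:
y(x, s) = 2 + x (y(x, s) = 1*(x - 2*(-1)) = 1*(x + 2) = 1*(2 + x) = 2 + x)
q = -11 (q = -15 + 4 = -11)
q*y(-17, 33) = -11*(2 - 17) = -11*(-15) = 165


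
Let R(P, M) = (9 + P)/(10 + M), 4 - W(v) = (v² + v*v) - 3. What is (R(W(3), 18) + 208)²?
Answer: 8473921/196 ≈ 43234.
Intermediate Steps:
W(v) = 7 - 2*v² (W(v) = 4 - ((v² + v*v) - 3) = 4 - ((v² + v²) - 3) = 4 - (2*v² - 3) = 4 - (-3 + 2*v²) = 4 + (3 - 2*v²) = 7 - 2*v²)
R(P, M) = (9 + P)/(10 + M)
(R(W(3), 18) + 208)² = ((9 + (7 - 2*3²))/(10 + 18) + 208)² = ((9 + (7 - 2*9))/28 + 208)² = ((9 + (7 - 18))/28 + 208)² = ((9 - 11)/28 + 208)² = ((1/28)*(-2) + 208)² = (-1/14 + 208)² = (2911/14)² = 8473921/196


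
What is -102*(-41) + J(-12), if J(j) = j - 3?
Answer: 4167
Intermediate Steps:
J(j) = -3 + j
-102*(-41) + J(-12) = -102*(-41) + (-3 - 12) = 4182 - 15 = 4167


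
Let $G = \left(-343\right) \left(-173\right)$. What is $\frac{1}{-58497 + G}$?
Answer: $\frac{1}{842} \approx 0.0011876$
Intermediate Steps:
$G = 59339$
$\frac{1}{-58497 + G} = \frac{1}{-58497 + 59339} = \frac{1}{842}$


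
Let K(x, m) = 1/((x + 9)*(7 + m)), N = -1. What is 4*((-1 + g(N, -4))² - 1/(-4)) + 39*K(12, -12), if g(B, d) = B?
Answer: 582/35 ≈ 16.629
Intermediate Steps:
K(x, m) = 1/((7 + m)*(9 + x)) (K(x, m) = 1/((9 + x)*(7 + m)) = 1/((7 + m)*(9 + x)))
4*((-1 + g(N, -4))² - 1/(-4)) + 39*K(12, -12) = 4*((-1 - 1)² - 1/(-4)) + 39/(63 + 7*12 + 9*(-12) - 12*12) = 4*((-2)² - 1*(-¼)) + 39/(63 + 84 - 108 - 144) = 4*(4 + ¼) + 39/(-105) = 4*(17/4) + 39*(-1/105) = 17 - 13/35 = 582/35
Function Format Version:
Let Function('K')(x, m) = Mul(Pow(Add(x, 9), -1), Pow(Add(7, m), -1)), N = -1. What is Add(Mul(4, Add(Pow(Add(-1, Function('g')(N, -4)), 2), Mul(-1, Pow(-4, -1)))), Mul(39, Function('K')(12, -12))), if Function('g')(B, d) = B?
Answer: Rational(582, 35) ≈ 16.629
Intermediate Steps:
Function('K')(x, m) = Mul(Pow(Add(7, m), -1), Pow(Add(9, x), -1)) (Function('K')(x, m) = Mul(Pow(Add(9, x), -1), Pow(Add(7, m), -1)) = Mul(Pow(Add(7, m), -1), Pow(Add(9, x), -1)))
Add(Mul(4, Add(Pow(Add(-1, Function('g')(N, -4)), 2), Mul(-1, Pow(-4, -1)))), Mul(39, Function('K')(12, -12))) = Add(Mul(4, Add(Pow(Add(-1, -1), 2), Mul(-1, Pow(-4, -1)))), Mul(39, Pow(Add(63, Mul(7, 12), Mul(9, -12), Mul(-12, 12)), -1))) = Add(Mul(4, Add(Pow(-2, 2), Mul(-1, Rational(-1, 4)))), Mul(39, Pow(Add(63, 84, -108, -144), -1))) = Add(Mul(4, Add(4, Rational(1, 4))), Mul(39, Pow(-105, -1))) = Add(Mul(4, Rational(17, 4)), Mul(39, Rational(-1, 105))) = Add(17, Rational(-13, 35)) = Rational(582, 35)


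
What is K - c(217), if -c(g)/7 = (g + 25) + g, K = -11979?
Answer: -8766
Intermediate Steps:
c(g) = -175 - 14*g (c(g) = -7*((g + 25) + g) = -7*((25 + g) + g) = -7*(25 + 2*g) = -175 - 14*g)
K - c(217) = -11979 - (-175 - 14*217) = -11979 - (-175 - 3038) = -11979 - 1*(-3213) = -11979 + 3213 = -8766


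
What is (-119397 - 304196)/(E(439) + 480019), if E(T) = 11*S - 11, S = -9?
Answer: -423593/479909 ≈ -0.88265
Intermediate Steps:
E(T) = -110 (E(T) = 11*(-9) - 11 = -99 - 11 = -110)
(-119397 - 304196)/(E(439) + 480019) = (-119397 - 304196)/(-110 + 480019) = -423593/479909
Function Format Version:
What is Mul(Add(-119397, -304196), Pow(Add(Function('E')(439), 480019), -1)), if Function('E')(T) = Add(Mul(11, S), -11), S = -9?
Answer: Rational(-423593, 479909) ≈ -0.88265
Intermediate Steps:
Function('E')(T) = -110 (Function('E')(T) = Add(Mul(11, -9), -11) = Add(-99, -11) = -110)
Mul(Add(-119397, -304196), Pow(Add(Function('E')(439), 480019), -1)) = Mul(Add(-119397, -304196), Pow(Add(-110, 480019), -1)) = Mul(-423593, Pow(479909, -1)) = Mul(-423593, Rational(1, 479909)) = Rational(-423593, 479909)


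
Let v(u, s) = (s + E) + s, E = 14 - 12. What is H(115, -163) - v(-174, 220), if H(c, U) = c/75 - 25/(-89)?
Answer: -587648/1335 ≈ -440.19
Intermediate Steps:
E = 2
v(u, s) = 2 + 2*s (v(u, s) = (s + 2) + s = (2 + s) + s = 2 + 2*s)
H(c, U) = 25/89 + c/75 (H(c, U) = c*(1/75) - 25*(-1/89) = c/75 + 25/89 = 25/89 + c/75)
H(115, -163) - v(-174, 220) = (25/89 + (1/75)*115) - (2 + 2*220) = (25/89 + 23/15) - (2 + 440) = 2422/1335 - 1*442 = 2422/1335 - 442 = -587648/1335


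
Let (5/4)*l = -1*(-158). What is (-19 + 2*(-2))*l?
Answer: -14536/5 ≈ -2907.2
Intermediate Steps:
l = 632/5 (l = 4*(-1*(-158))/5 = (⅘)*158 = 632/5 ≈ 126.40)
(-19 + 2*(-2))*l = (-19 + 2*(-2))*(632/5) = (-19 - 4)*(632/5) = -23*632/5 = -14536/5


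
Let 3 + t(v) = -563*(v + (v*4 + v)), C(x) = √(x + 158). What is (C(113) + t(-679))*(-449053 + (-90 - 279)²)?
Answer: -717667551828 - 312892*√271 ≈ -7.1767e+11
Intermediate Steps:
C(x) = √(158 + x)
t(v) = -3 - 3378*v (t(v) = -3 - 563*(v + (v*4 + v)) = -3 - 563*(v + (4*v + v)) = -3 - 563*(v + 5*v) = -3 - 3378*v)
(C(113) + t(-679))*(-449053 + (-90 - 279)²) = (√(158 + 113) + (-3 - 3378*(-679)))*(-449053 + (-90 - 279)²) = (√271 + (-3 + 2293662))*(-449053 + (-369)²) = (√271 + 2293659)*(-449053 + 136161) = (2293659 + √271)*(-312892) = -717667551828 - 312892*√271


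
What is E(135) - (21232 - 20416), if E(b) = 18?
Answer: -798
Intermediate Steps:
E(135) - (21232 - 20416) = 18 - (21232 - 20416) = 18 - 1*816 = 18 - 816 = -798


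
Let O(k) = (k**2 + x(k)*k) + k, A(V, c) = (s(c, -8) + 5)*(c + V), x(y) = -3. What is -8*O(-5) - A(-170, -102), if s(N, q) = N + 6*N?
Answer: -193128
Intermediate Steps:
s(N, q) = 7*N
A(V, c) = (5 + 7*c)*(V + c) (A(V, c) = (7*c + 5)*(c + V) = (5 + 7*c)*(V + c))
O(k) = k**2 - 2*k (O(k) = (k**2 - 3*k) + k = k**2 - 2*k)
-8*O(-5) - A(-170, -102) = -(-40)*(-2 - 5) - (5*(-170) + 5*(-102) + 7*(-102)**2 + 7*(-170)*(-102)) = -(-40)*(-7) - (-850 - 510 + 7*10404 + 121380) = -8*35 - (-850 - 510 + 72828 + 121380) = -280 - 1*192848 = -280 - 192848 = -193128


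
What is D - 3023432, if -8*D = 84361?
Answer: -24271817/8 ≈ -3.0340e+6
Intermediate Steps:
D = -84361/8 (D = -1/8*84361 = -84361/8 ≈ -10545.)
D - 3023432 = -84361/8 - 3023432 = -24271817/8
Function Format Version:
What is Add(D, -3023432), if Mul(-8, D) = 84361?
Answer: Rational(-24271817, 8) ≈ -3.0340e+6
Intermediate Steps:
D = Rational(-84361, 8) (D = Mul(Rational(-1, 8), 84361) = Rational(-84361, 8) ≈ -10545.)
Add(D, -3023432) = Add(Rational(-84361, 8), -3023432) = Rational(-24271817, 8)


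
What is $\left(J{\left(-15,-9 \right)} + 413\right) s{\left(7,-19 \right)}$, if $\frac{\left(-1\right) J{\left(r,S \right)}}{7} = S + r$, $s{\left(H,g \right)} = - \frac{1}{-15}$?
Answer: $\frac{581}{15} \approx 38.733$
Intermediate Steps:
$s{\left(H,g \right)} = \frac{1}{15}$ ($s{\left(H,g \right)} = \left(-1\right) \left(- \frac{1}{15}\right) = \frac{1}{15}$)
$J{\left(r,S \right)} = - 7 S - 7 r$ ($J{\left(r,S \right)} = - 7 \left(S + r\right) = - 7 S - 7 r$)
$\left(J{\left(-15,-9 \right)} + 413\right) s{\left(7,-19 \right)} = \left(\left(\left(-7\right) \left(-9\right) - -105\right) + 413\right) \frac{1}{15} = \left(\left(63 + 105\right) + 413\right) \frac{1}{15} = \left(168 + 413\right) \frac{1}{15} = 581 \cdot \frac{1}{15} = \frac{581}{15}$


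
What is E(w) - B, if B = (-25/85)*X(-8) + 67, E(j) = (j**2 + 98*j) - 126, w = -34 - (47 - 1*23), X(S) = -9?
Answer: -42766/17 ≈ -2515.6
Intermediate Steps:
w = -58 (w = -34 - (47 - 23) = -34 - 1*24 = -34 - 24 = -58)
E(j) = -126 + j**2 + 98*j
B = 1184/17 (B = -25/85*(-9) + 67 = -25*1/85*(-9) + 67 = -5/17*(-9) + 67 = 45/17 + 67 = 1184/17 ≈ 69.647)
E(w) - B = (-126 + (-58)**2 + 98*(-58)) - 1*1184/17 = (-126 + 3364 - 5684) - 1184/17 = -2446 - 1184/17 = -42766/17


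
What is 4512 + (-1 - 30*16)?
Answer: 4031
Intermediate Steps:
4512 + (-1 - 30*16) = 4512 + (-1 - 480) = 4512 - 481 = 4031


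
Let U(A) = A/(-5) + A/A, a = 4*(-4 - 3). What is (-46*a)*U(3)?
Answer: 2576/5 ≈ 515.20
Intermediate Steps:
a = -28 (a = 4*(-7) = -28)
U(A) = 1 - A/5 (U(A) = A*(-⅕) + 1 = -A/5 + 1 = 1 - A/5)
(-46*a)*U(3) = (-46*(-28))*(1 - ⅕*3) = 1288*(1 - ⅗) = 1288*(⅖) = 2576/5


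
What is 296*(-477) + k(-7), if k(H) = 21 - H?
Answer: -141164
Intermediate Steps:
296*(-477) + k(-7) = 296*(-477) + (21 - 1*(-7)) = -141192 + (21 + 7) = -141192 + 28 = -141164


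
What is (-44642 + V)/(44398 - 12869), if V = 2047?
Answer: -42595/31529 ≈ -1.3510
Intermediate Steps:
(-44642 + V)/(44398 - 12869) = (-44642 + 2047)/(44398 - 12869) = -42595/31529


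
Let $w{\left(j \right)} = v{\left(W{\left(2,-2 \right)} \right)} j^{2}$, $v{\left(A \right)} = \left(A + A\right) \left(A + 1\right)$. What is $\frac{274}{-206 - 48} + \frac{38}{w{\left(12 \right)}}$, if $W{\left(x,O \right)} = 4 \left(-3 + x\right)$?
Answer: $- \frac{234323}{219456} \approx -1.0677$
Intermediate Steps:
$W{\left(x,O \right)} = -12 + 4 x$
$v{\left(A \right)} = 2 A \left(1 + A\right)$
$w{\left(j \right)} = 24 j^{2}$ ($w{\left(j \right)} = 2 \left(-12 + 4 \cdot 2\right) \left(1 + \left(-12 + 4 \cdot 2\right)\right) j^{2} = 2 \left(-12 + 8\right) \left(1 + \left(-12 + 8\right)\right) j^{2} = 2 \left(-4\right) \left(1 - 4\right) j^{2} = 2 \left(-4\right) \left(-3\right) j^{2} = 24 j^{2}$)
$\frac{274}{-206 - 48} + \frac{38}{w{\left(12 \right)}} = \frac{274}{-206 - 48} + \frac{38}{24 \cdot 12^{2}} = \frac{274}{-206 - 48} + \frac{38}{24 \cdot 144} = \frac{274}{-254} + \frac{38}{3456} = 274 \left(- \frac{1}{254}\right) + 38 \cdot \frac{1}{3456} = - \frac{137}{127} + \frac{19}{1728} = - \frac{234323}{219456}$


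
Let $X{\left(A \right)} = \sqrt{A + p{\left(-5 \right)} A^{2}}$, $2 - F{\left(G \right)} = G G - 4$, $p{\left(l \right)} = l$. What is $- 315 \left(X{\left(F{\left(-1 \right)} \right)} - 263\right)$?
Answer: $82845 - 630 i \sqrt{30} \approx 82845.0 - 3450.7 i$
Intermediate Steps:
$F{\left(G \right)} = 6 - G^{2}$ ($F{\left(G \right)} = 2 - \left(G G - 4\right) = 2 - \left(G^{2} - 4\right) = 2 - \left(-4 + G^{2}\right) = 6 - G^{2}$)
$X{\left(A \right)} = \sqrt{A - 5 A^{2}}$
$- 315 \left(X{\left(F{\left(-1 \right)} \right)} - 263\right) = - 315 \left(\sqrt{\left(6 - \left(-1\right)^{2}\right) \left(1 - 5 \left(6 - \left(-1\right)^{2}\right)\right)} - 263\right) = - 315 \left(\sqrt{\left(6 - 1\right) \left(1 - 5 \left(6 - 1\right)\right)} - 263\right) = - 315 \left(\sqrt{5 \left(1 - 25\right)} - 263\right) = - 315 \left(\sqrt{5 \left(-24\right)} - 263\right) = - 315 \left(\sqrt{-120} - 263\right) = - 315 \left(2 i \sqrt{30} - 263\right) = - 315 \left(-263 + 2 i \sqrt{30}\right) = 82845 - 630 i \sqrt{30}$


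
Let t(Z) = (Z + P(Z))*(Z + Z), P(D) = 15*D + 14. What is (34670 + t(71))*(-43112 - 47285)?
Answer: -17895894090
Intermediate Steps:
P(D) = 14 + 15*D
t(Z) = 2*Z*(14 + 16*Z) (t(Z) = (Z + (14 + 15*Z))*(Z + Z) = (14 + 16*Z)*(2*Z) = 2*Z*(14 + 16*Z))
(34670 + t(71))*(-43112 - 47285) = (34670 + 4*71*(7 + 8*71))*(-43112 - 47285) = (34670 + 4*71*(7 + 568))*(-90397) = (34670 + 4*71*575)*(-90397) = (34670 + 163300)*(-90397) = 197970*(-90397) = -17895894090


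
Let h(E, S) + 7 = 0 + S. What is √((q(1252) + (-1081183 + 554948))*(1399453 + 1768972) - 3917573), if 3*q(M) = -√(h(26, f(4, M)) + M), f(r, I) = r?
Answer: √(-15006060427032 - 9505275*√1249)/3 ≈ 1.2913e+6*I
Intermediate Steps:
h(E, S) = -7 + S (h(E, S) = -7 + (0 + S) = -7 + S)
q(M) = -√(-3 + M)/3 (q(M) = (-√((-7 + 4) + M))/3 = (-√(-3 + M))/3 = -√(-3 + M)/3)
√((q(1252) + (-1081183 + 554948))*(1399453 + 1768972) - 3917573) = √((-√(-3 + 1252)/3 + (-1081183 + 554948))*(1399453 + 1768972) - 3917573) = √((-√1249/3 - 526235)*3168425 - 3917573) = √((-526235 - √1249/3)*3168425 - 3917573) = √((-1667336129875 - 3168425*√1249/3) - 3917573) = √(-1667340047448 - 3168425*√1249/3)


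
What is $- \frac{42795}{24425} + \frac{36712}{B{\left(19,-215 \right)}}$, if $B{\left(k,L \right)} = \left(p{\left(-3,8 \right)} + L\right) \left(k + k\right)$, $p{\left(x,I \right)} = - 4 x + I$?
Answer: $- \frac{1867387}{278445} \approx -6.7065$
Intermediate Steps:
$p{\left(x,I \right)} = I - 4 x$
$B{\left(k,L \right)} = 2 k \left(20 + L\right)$ ($B{\left(k,L \right)} = \left(\left(8 - -12\right) + L\right) \left(k + k\right) = \left(\left(8 + 12\right) + L\right) 2 k = \left(20 + L\right) 2 k = 2 k \left(20 + L\right)$)
$- \frac{42795}{24425} + \frac{36712}{B{\left(19,-215 \right)}} = - \frac{42795}{24425} + \frac{36712}{2 \cdot 19 \left(20 - 215\right)} = \left(-42795\right) \frac{1}{24425} + \frac{36712}{2 \cdot 19 \left(-195\right)} = - \frac{8559}{4885} + \frac{36712}{-7410} = - \frac{8559}{4885} + 36712 \left(- \frac{1}{7410}\right) = - \frac{8559}{4885} - \frac{1412}{285} = - \frac{1867387}{278445}$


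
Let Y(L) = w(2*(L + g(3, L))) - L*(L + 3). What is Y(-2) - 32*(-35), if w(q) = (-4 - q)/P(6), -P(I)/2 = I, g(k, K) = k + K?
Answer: 6733/6 ≈ 1122.2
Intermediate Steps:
g(k, K) = K + k
P(I) = -2*I
w(q) = ⅓ + q/12 (w(q) = (-4 - q)/((-2*6)) = (-4 - q)/(-12) = (-4 - q)*(-1/12) = ⅓ + q/12)
Y(L) = ⅚ + L/3 - L*(3 + L) (Y(L) = (⅓ + (2*(L + (L + 3)))/12) - L*(L + 3) = (⅓ + (2*(L + (3 + L)))/12) - L*(3 + L) = (⅓ + (2*(3 + 2*L))/12) - L*(3 + L) = (⅓ + (6 + 4*L)/12) - L*(3 + L) = (⅓ + (½ + L/3)) - L*(3 + L) = (⅚ + L/3) - L*(3 + L) = ⅚ + L/3 - L*(3 + L))
Y(-2) - 32*(-35) = (⅚ - 1*(-2)² - 8/3*(-2)) - 32*(-35) = (⅚ - 1*4 + 16/3) + 1120 = (⅚ - 4 + 16/3) + 1120 = 13/6 + 1120 = 6733/6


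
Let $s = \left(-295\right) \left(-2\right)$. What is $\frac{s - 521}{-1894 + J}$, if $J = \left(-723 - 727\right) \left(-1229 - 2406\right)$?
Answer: $\frac{69}{5268856} \approx 1.3096 \cdot 10^{-5}$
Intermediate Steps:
$s = 590$
$J = 5270750$ ($J = \left(-1450\right) \left(-3635\right) = 5270750$)
$\frac{s - 521}{-1894 + J} = \frac{590 - 521}{-1894 + 5270750} = \frac{69}{5268856}$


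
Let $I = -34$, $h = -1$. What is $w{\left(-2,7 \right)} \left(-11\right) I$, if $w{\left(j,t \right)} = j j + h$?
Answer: $1122$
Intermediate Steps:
$w{\left(j,t \right)} = -1 + j^{2}$ ($w{\left(j,t \right)} = j j - 1 = j^{2} - 1 = -1 + j^{2}$)
$w{\left(-2,7 \right)} \left(-11\right) I = \left(-1 + \left(-2\right)^{2}\right) \left(-11\right) \left(-34\right) = \left(-1 + 4\right) \left(-11\right) \left(-34\right) = 3 \left(-11\right) \left(-34\right) = \left(-33\right) \left(-34\right) = 1122$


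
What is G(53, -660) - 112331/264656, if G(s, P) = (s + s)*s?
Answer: 1486725077/264656 ≈ 5617.6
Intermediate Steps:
G(s, P) = 2*s² (G(s, P) = (2*s)*s = 2*s²)
G(53, -660) - 112331/264656 = 2*53² - 112331/264656 = 2*2809 - 112331*1/264656 = 5618 - 112331/264656 = 1486725077/264656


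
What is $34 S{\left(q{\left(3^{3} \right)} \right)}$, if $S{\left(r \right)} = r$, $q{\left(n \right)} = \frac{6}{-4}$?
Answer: $-51$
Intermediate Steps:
$q{\left(n \right)} = - \frac{3}{2}$ ($q{\left(n \right)} = 6 \left(- \frac{1}{4}\right) = - \frac{3}{2}$)
$34 S{\left(q{\left(3^{3} \right)} \right)} = 34 \left(- \frac{3}{2}\right) = -51$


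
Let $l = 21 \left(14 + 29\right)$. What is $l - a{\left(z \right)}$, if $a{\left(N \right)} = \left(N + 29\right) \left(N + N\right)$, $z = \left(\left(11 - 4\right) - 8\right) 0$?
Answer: $903$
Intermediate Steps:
$z = 0$ ($z = \left(7 - 8\right) 0 = \left(-1\right) 0 = 0$)
$l = 903$ ($l = 21 \cdot 43 = 903$)
$a{\left(N \right)} = 2 N \left(29 + N\right)$ ($a{\left(N \right)} = \left(29 + N\right) 2 N = 2 N \left(29 + N\right)$)
$l - a{\left(z \right)} = 903 - 2 \cdot 0 \left(29 + 0\right) = 903 - 2 \cdot 0 \cdot 29 = 903 - 0 = 903 + 0 = 903$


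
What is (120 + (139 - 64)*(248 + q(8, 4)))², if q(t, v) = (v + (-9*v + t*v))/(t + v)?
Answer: 350438400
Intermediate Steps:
q(t, v) = (-8*v + t*v)/(t + v)
(120 + (139 - 64)*(248 + q(8, 4)))² = (120 + (139 - 64)*(248 + 4*(-8 + 8)/(8 + 4)))² = (120 + 75*(248 + 4*0/12))² = (120 + 75*(248 + 4*(1/12)*0))² = (120 + 75*(248 + 0))² = (120 + 75*248)² = (120 + 18600)² = 18720² = 350438400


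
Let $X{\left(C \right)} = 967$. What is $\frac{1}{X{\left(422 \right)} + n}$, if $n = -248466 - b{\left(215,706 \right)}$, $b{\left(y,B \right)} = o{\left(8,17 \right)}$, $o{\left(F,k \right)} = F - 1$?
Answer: $- \frac{1}{247506} \approx -4.0403 \cdot 10^{-6}$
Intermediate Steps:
$o{\left(F,k \right)} = -1 + F$
$b{\left(y,B \right)} = 7$ ($b{\left(y,B \right)} = -1 + 8 = 7$)
$n = -248473$ ($n = -248466 - 7 = -248473$)
$\frac{1}{X{\left(422 \right)} + n} = \frac{1}{967 - 248473} = \frac{1}{-247506} = - \frac{1}{247506}$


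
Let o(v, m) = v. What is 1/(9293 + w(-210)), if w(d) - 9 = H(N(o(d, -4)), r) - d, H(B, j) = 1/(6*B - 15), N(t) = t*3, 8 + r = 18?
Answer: 3795/36098039 ≈ 0.00010513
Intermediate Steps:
r = 10 (r = -8 + 18 = 10)
N(t) = 3*t
H(B, j) = 1/(-15 + 6*B)
w(d) = 9 - d + 1/(3*(-5 + 6*d)) (w(d) = 9 + (1/(3*(-5 + 2*(3*d))) - d) = 9 + (1/(3*(-5 + 6*d)) - d) = 9 + (-d + 1/(3*(-5 + 6*d))) = 9 - d + 1/(3*(-5 + 6*d)))
1/(9293 + w(-210)) = 1/(9293 + (-134 - 18*(-210)² + 177*(-210))/(3*(-5 + 6*(-210)))) = 1/(9293 + (-134 - 18*44100 - 37170)/(3*(-5 - 1260))) = 1/(9293 + (⅓)*(-134 - 793800 - 37170)/(-1265)) = 1/(9293 + (⅓)*(-1/1265)*(-831104)) = 1/(9293 + 831104/3795) = 1/(36098039/3795) = 3795/36098039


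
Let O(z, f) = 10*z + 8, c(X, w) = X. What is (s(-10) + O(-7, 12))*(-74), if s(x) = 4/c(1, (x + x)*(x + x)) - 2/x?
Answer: 21386/5 ≈ 4277.2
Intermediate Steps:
O(z, f) = 8 + 10*z
s(x) = 4 - 2/x (s(x) = 4/1 - 2/x = 4*1 - 2/x = 4 - 2/x)
(s(-10) + O(-7, 12))*(-74) = ((4 - 2/(-10)) + (8 + 10*(-7)))*(-74) = ((4 - 2*(-⅒)) + (8 - 70))*(-74) = ((4 + ⅕) - 62)*(-74) = (21/5 - 62)*(-74) = -289/5*(-74) = 21386/5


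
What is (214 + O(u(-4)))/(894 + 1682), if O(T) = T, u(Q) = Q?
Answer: 15/184 ≈ 0.081522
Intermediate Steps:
(214 + O(u(-4)))/(894 + 1682) = (214 - 4)/(894 + 1682) = 210/2576 = 210*(1/2576) = 15/184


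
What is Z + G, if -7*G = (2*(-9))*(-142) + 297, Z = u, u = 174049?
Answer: 1215490/7 ≈ 1.7364e+5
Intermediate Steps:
Z = 174049
G = -2853/7 (G = -((2*(-9))*(-142) + 297)/7 = -(-18*(-142) + 297)/7 = -(2556 + 297)/7 = -⅐*2853 = -2853/7 ≈ -407.57)
Z + G = 174049 - 2853/7 = 1215490/7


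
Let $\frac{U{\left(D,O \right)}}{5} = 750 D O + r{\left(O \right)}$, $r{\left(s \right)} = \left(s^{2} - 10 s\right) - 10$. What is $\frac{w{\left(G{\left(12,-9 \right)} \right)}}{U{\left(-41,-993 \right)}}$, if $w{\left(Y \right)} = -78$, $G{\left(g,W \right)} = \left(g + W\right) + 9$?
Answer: $- \frac{78}{157653595} \approx -4.9476 \cdot 10^{-7}$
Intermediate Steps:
$G{\left(g,W \right)} = 9 + W + g$ ($G{\left(g,W \right)} = \left(W + g\right) + 9 = 9 + W + g$)
$r{\left(s \right)} = -10 + s^{2} - 10 s$
$U{\left(D,O \right)} = -50 - 50 O + 5 O^{2} + 3750 D O$ ($U{\left(D,O \right)} = 5 \left(750 D O - \left(10 - O^{2} + 10 O\right)\right) = 5 \left(-10 + O^{2} - 10 O + 750 D O\right) = -50 - 50 O + 5 O^{2} + 3750 D O$)
$\frac{w{\left(G{\left(12,-9 \right)} \right)}}{U{\left(-41,-993 \right)}} = - \frac{78}{-50 - -49650 + 5 \left(-993\right)^{2} + 3750 \left(-41\right) \left(-993\right)} = - \frac{78}{-50 + 49650 + 5 \cdot 986049 + 152673750} = - \frac{78}{-50 + 49650 + 4930245 + 152673750} = - \frac{78}{157653595}$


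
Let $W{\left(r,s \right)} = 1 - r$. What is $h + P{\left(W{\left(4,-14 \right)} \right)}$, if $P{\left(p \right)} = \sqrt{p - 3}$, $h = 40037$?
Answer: $40037 + i \sqrt{6} \approx 40037.0 + 2.4495 i$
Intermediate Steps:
$P{\left(p \right)} = \sqrt{-3 + p}$
$h + P{\left(W{\left(4,-14 \right)} \right)} = 40037 + \sqrt{-3 + \left(1 - 4\right)} = 40037 + \sqrt{-3 - 3} = 40037 + \sqrt{-6} = 40037 + i \sqrt{6}$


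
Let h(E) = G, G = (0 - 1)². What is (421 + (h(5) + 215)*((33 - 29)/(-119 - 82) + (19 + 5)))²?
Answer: 140810311009/4489 ≈ 3.1368e+7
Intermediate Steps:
G = 1 (G = (-1)² = 1)
h(E) = 1
(421 + (h(5) + 215)*((33 - 29)/(-119 - 82) + (19 + 5)))² = (421 + (1 + 215)*((33 - 29)/(-119 - 82) + (19 + 5)))² = (421 + 216*(4/(-201) + 24))² = (421 + 216*(4*(-1/201) + 24))² = (421 + 216*(-4/201 + 24))² = (421 + 216*(4820/201))² = (421 + 347040/67)² = (375247/67)² = 140810311009/4489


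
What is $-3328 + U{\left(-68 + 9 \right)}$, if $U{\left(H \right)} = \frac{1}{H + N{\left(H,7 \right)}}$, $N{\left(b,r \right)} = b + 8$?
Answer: $- \frac{366081}{110} \approx -3328.0$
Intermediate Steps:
$N{\left(b,r \right)} = 8 + b$
$U{\left(H \right)} = \frac{1}{8 + 2 H}$ ($U{\left(H \right)} = \frac{1}{H + \left(8 + H\right)} = \frac{1}{8 + 2 H}$)
$-3328 + U{\left(-68 + 9 \right)} = -3328 + \frac{1}{2 \left(4 + \left(-68 + 9\right)\right)} = -3328 + \frac{1}{2 \left(4 - 59\right)} = -3328 + \frac{1}{2 \left(-55\right)} = -3328 + \frac{1}{2} \left(- \frac{1}{55}\right) = -3328 - \frac{1}{110} = - \frac{366081}{110}$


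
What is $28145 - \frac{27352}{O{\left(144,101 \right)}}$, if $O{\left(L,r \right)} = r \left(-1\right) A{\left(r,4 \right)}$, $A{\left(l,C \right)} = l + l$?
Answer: $\frac{287120821}{10201} \approx 28146.0$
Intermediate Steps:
$A{\left(l,C \right)} = 2 l$
$O{\left(L,r \right)} = - 2 r^{2}$ ($O{\left(L,r \right)} = r \left(-1\right) 2 r = - r 2 r = - 2 r^{2}$)
$28145 - \frac{27352}{O{\left(144,101 \right)}} = 28145 - \frac{27352}{\left(-2\right) 101^{2}} = 28145 - \frac{27352}{\left(-2\right) 10201} = 28145 - \frac{27352}{-20402} = 28145 - - \frac{13676}{10201} = 28145 + \frac{13676}{10201} = \frac{287120821}{10201}$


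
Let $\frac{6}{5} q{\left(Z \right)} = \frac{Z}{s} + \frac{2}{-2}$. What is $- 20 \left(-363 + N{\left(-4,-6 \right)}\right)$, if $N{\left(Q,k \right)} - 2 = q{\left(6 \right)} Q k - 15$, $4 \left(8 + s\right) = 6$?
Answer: $\frac{107760}{13} \approx 8289.2$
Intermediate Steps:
$s = - \frac{13}{2}$ ($s = -8 + \frac{1}{4} \cdot 6 = -8 + \frac{3}{2} = - \frac{13}{2} \approx -6.5$)
$q{\left(Z \right)} = - \frac{5}{6} - \frac{5 Z}{39}$ ($q{\left(Z \right)} = \frac{5 \left(\frac{Z}{- \frac{13}{2}} + \frac{2}{-2}\right)}{6} = \frac{5 \left(Z \left(- \frac{2}{13}\right) + 2 \left(- \frac{1}{2}\right)\right)}{6} = \frac{5 \left(- \frac{2 Z}{13} - 1\right)}{6} = \frac{5 \left(-1 - \frac{2 Z}{13}\right)}{6} = - \frac{5}{6} - \frac{5 Z}{39}$)
$N{\left(Q,k \right)} = -13 - \frac{125 Q k}{78}$ ($N{\left(Q,k \right)} = 2 + \left(\left(- \frac{5}{6} - \frac{10}{13}\right) Q k - 15\right) = 2 + \left(- \frac{125 Q}{78} k - 15\right) = 2 - \left(15 + \frac{125 Q k}{78}\right) = -13 - \frac{125 Q k}{78}$)
$- 20 \left(-363 + N{\left(-4,-6 \right)}\right) = - 20 \left(-363 - \left(13 - - \frac{500}{13}\right)\right) = - 20 \left(-363 - \frac{669}{13}\right) = \left(-20\right) \left(- \frac{5388}{13}\right) = \frac{107760}{13}$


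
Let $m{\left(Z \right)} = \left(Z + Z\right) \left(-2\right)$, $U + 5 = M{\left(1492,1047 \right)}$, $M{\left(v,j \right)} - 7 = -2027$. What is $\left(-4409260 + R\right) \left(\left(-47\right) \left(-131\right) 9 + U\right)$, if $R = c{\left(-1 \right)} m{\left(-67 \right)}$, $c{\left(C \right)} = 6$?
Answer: $-235315724976$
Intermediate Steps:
$M{\left(v,j \right)} = -2020$ ($M{\left(v,j \right)} = 7 - 2027 = -2020$)
$U = -2025$ ($U = -5 - 2020 = -2025$)
$m{\left(Z \right)} = - 4 Z$ ($m{\left(Z \right)} = 2 Z \left(-2\right) = - 4 Z$)
$R = 1608$ ($R = 6 \left(\left(-4\right) \left(-67\right)\right) = 6 \cdot 268 = 1608$)
$\left(-4409260 + R\right) \left(\left(-47\right) \left(-131\right) 9 + U\right) = \left(-4409260 + 1608\right) \left(\left(-47\right) \left(-131\right) 9 - 2025\right) = - 4407652 \left(6157 \cdot 9 - 2025\right) = - 4407652 \left(55413 - 2025\right) = \left(-4407652\right) 53388 = -235315724976$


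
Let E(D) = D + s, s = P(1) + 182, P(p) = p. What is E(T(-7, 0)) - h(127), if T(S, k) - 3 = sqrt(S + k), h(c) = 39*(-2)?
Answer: 264 + I*sqrt(7) ≈ 264.0 + 2.6458*I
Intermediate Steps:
h(c) = -78
s = 183 (s = 1 + 182 = 183)
T(S, k) = 3 + sqrt(S + k)
E(D) = 183 + D (E(D) = D + 183 = 183 + D)
E(T(-7, 0)) - h(127) = (183 + (3 + sqrt(-7 + 0))) - 1*(-78) = (183 + (3 + sqrt(-7))) + 78 = (183 + (3 + I*sqrt(7))) + 78 = (186 + I*sqrt(7)) + 78 = 264 + I*sqrt(7)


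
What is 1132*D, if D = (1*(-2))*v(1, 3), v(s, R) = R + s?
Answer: -9056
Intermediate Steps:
D = -8 (D = (1*(-2))*(3 + 1) = -2*4 = -8)
1132*D = 1132*(-8) = -9056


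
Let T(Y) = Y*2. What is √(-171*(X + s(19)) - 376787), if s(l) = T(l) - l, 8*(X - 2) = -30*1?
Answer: I*√1518947/2 ≈ 616.23*I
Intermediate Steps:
X = -7/4 (X = 2 + (-30*1)/8 = 2 + (⅛)*(-30) = 2 - 15/4 = -7/4 ≈ -1.7500)
T(Y) = 2*Y
s(l) = l (s(l) = 2*l - l = l)
√(-171*(X + s(19)) - 376787) = √(-171*(-7/4 + 19) - 376787) = √(-171*69/4 - 376787) = √(-11799/4 - 376787) = √(-1518947/4) = I*√1518947/2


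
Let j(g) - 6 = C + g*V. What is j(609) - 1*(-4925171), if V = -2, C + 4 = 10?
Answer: 4923965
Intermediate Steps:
C = 6 (C = -4 + 10 = 6)
j(g) = 12 - 2*g (j(g) = 6 + (6 + g*(-2)) = 6 + (6 - 2*g) = 12 - 2*g)
j(609) - 1*(-4925171) = (12 - 2*609) - 1*(-4925171) = (12 - 1218) + 4925171 = -1206 + 4925171 = 4923965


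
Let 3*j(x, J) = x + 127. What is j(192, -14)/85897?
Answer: 319/257691 ≈ 0.0012379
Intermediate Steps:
j(x, J) = 127/3 + x/3 (j(x, J) = (x + 127)/3 = (127 + x)/3 = 127/3 + x/3)
j(192, -14)/85897 = (127/3 + (1/3)*192)/85897 = (127/3 + 64)*(1/85897) = (319/3)*(1/85897) = 319/257691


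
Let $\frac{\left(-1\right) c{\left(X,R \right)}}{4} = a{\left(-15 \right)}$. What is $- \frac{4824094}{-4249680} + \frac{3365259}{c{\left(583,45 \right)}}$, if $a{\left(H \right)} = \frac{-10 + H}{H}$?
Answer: $- \frac{1072593127987}{2124840} \approx -5.0479 \cdot 10^{5}$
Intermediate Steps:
$a{\left(H \right)} = \frac{-10 + H}{H}$
$c{\left(X,R \right)} = - \frac{20}{3}$ ($c{\left(X,R \right)} = - 4 \frac{-10 - 15}{-15} = - 4 \left(\left(- \frac{1}{15}\right) \left(-25\right)\right) = \left(-4\right) \frac{5}{3} = - \frac{20}{3}$)
$- \frac{4824094}{-4249680} + \frac{3365259}{c{\left(583,45 \right)}} = - \frac{4824094}{-4249680} + \frac{3365259}{- \frac{20}{3}} = \left(-4824094\right) \left(- \frac{1}{4249680}\right) + 3365259 \left(- \frac{3}{20}\right) = \frac{2412047}{2124840} - \frac{10095777}{20} = - \frac{1072593127987}{2124840}$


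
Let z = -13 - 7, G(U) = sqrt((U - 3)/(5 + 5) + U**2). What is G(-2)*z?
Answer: -10*sqrt(14) ≈ -37.417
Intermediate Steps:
G(U) = sqrt(-3/10 + U**2 + U/10) (G(U) = sqrt((-3 + U)/10 + U**2) = sqrt((-3 + U)*(1/10) + U**2) = sqrt((-3/10 + U/10) + U**2) = sqrt(-3/10 + U**2 + U/10))
z = -20
G(-2)*z = (sqrt(-30 + 10*(-2) + 100*(-2)**2)/10)*(-20) = (sqrt(-30 - 20 + 100*4)/10)*(-20) = (sqrt(-30 - 20 + 400)/10)*(-20) = (sqrt(350)/10)*(-20) = ((5*sqrt(14))/10)*(-20) = (sqrt(14)/2)*(-20) = -10*sqrt(14)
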